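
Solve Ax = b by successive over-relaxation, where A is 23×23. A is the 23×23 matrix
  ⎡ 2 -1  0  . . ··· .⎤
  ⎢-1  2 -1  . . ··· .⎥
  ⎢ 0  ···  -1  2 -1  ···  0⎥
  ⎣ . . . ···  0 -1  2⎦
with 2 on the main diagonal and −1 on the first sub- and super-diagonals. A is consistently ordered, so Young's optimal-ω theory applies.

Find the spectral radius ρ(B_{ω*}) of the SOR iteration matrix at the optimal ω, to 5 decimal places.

ρ_SOR = 0.76909

n=23: λ(B_J) = 1 − λ(A)/2 = cos(kπ/24); k=1 gives ρ_J = 0.99144.
√(1 − cos²(π/24)) = sin(π/24) ≈ 0.130526.
Young: ω* = 2/(1+√(1−ρ_J²)) = 2/(1+0.130526) = 2/1.130526 = 1.76909.
and ρ(B_{ω*}) = 1.76909 − 1 = 0.76909.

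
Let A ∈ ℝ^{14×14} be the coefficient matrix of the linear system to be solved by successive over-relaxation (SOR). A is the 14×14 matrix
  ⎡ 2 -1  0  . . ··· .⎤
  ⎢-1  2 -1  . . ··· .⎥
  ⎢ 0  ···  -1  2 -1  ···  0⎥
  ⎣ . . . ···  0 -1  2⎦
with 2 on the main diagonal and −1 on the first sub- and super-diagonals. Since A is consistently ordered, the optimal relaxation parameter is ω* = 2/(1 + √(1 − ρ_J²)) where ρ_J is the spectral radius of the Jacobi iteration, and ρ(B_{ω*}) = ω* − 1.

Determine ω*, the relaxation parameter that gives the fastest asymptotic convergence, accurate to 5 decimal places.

ω* = 1.65575

With n=14, ρ(Jacobi) = cos(π/15) = 0.97815.
√(1−ρ_J²) = |sin(π/15)| = 0.207912
ω* = 2/(1+0.207912) = 1.65575
ρ_SOR = ω* − 1 ≈ 0.65575.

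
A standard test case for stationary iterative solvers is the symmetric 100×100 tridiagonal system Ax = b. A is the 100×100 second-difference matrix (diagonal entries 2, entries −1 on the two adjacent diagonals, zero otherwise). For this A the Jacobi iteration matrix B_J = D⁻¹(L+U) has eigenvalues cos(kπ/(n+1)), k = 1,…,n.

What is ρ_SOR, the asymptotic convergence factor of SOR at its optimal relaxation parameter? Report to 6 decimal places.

ρ_SOR = 0.939676

spectrum of D⁻¹(L+U) = {cos(kπ/101) : 1≤k≤100}; ρ_J = cos(π/101) = 0.999516.
1 − cos²(π/101) = sin²(π/101) ⇒ √(1−ρ_J²) = sin(π/101) = 0.0310999.
Then 2/(1+√(1−ρ_J²)) = 2/(1+0.0310999); ω* = 2/1.0310999 = 1.939676.
ρ_SOR = ω* − 1 = 1.939676 − 1 = 0.939676.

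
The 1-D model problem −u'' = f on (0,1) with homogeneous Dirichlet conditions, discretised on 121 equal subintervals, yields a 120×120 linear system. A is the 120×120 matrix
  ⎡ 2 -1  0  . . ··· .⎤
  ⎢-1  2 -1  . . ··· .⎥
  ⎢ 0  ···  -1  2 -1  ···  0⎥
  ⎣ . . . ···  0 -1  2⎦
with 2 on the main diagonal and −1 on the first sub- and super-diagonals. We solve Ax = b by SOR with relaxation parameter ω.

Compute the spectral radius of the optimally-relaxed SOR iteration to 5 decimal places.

With n=120, ρ(Jacobi) = cos(π/121) = 0.99966.
√(1 − cos²(π/121)) = sin(π/121) ≈ 0.025961.
[ω*] 2 ÷ (1 + 0.025961) = 2 ÷ 1.025961 = 1.94939.
and ρ(B_{ω*}) = 1.94939 − 1 = 0.94939.

ρ_SOR = 0.94939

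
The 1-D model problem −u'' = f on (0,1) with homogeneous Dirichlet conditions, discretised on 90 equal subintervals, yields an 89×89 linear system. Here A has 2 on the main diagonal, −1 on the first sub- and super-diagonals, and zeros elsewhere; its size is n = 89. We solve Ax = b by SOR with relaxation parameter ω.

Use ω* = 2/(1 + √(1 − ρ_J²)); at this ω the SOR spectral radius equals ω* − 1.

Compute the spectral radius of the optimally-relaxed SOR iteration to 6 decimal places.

ρ_SOR = 0.932555

n=89: λ(B_J) = 1 − λ(A)/2 = cos(kπ/90); k=1 gives ρ_J = 0.999391.
√(1−ρ_J²) = |sin(π/90)| = 0.0348995
Then 2/(1+√(1−ρ_J²)) = 2/(1+0.0348995); ω* = 2/1.0348995 = 1.932555.
ρ_SOR = ω* − 1 ≈ 0.932555.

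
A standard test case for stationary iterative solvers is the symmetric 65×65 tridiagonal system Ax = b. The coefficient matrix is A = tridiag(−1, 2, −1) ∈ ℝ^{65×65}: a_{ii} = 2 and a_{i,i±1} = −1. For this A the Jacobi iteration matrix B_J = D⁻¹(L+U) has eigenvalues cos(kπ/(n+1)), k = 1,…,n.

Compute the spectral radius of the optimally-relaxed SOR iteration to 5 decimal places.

[ρ_J] n=65: ρ(B_J) = cos(π/(n+1)) = cos(π/66) = 0.99887.
√(1 − cos²(π/66)) = sin(π/66) ≈ 0.047582.
[ω*] 2 ÷ (1 + 0.047582) = 2 ÷ 1.047582 = 1.90916.
ρ_SOR = ω* − 1 = 1.90916 − 1 = 0.90916.

ρ_SOR = 0.90916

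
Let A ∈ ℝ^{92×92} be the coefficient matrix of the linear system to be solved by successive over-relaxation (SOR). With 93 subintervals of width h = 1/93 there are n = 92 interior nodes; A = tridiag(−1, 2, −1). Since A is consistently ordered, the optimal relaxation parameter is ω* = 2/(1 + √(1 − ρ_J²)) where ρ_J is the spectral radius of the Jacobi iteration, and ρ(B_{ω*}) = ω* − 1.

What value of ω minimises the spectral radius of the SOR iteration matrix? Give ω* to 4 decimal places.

[ρ_J] n=92: ρ(B_J) = cos(π/(n+1)) = cos(π/93) = 0.9994.
√(1 − cos²(π/93)) = sin(π/93) ≈ 0.03377.
So ω* = 2/1.03377 = 1.9347 (Young).
At ω = 1.9347 every |λ(B_ω)| = ω−1, so ρ_SOR = 0.9347.

ω* = 1.9347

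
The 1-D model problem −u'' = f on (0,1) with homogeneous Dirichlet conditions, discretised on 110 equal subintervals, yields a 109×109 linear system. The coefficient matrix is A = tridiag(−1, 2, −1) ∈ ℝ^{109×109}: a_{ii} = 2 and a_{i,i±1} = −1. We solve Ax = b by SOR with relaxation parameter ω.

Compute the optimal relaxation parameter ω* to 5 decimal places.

ω* = 1.94447

ρ_J = max_k |cos(kπ/110)| = cos(π/110) = 0.99959
√(1−ρ_J²) simplifies to sin(π/110) = 0.028556.
So ω* = 2/1.028556 = 1.94447 (Young).
ρ_SOR = ω* − 1 = 1.94447 − 1 = 0.94447.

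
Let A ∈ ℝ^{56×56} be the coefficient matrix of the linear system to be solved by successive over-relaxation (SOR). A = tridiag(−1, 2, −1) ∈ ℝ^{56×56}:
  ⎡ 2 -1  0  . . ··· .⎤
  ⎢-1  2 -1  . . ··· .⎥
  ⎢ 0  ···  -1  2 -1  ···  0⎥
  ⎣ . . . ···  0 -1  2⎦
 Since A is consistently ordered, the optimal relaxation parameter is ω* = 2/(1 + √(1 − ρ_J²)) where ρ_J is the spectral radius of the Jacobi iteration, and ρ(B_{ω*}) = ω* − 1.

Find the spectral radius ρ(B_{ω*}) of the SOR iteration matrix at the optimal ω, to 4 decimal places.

ρ_J = max_k |cos(kπ/57)| = cos(π/57) = 0.9985
√(1−ρ_J²) = |sin(π/57)| = 0.05509
Young: ω* = 2/(1+√(1−ρ_J²)) = 2/(1+0.05509) = 2/1.05509 = 1.8956.
and ρ(B_{ω*}) = 1.8956 − 1 = 0.8956.

ρ_SOR = 0.8956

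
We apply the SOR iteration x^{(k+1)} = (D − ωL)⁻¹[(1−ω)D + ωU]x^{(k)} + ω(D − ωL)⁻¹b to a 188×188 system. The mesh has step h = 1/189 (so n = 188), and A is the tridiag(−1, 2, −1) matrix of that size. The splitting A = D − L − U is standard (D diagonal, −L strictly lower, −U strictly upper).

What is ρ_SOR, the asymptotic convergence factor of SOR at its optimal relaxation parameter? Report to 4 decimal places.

spectrum of D⁻¹(L+U) = {cos(kπ/189) : 1≤k≤188}; ρ_J = cos(π/189) = 0.9999.
√(1−ρ_J²) simplifies to sin(π/189) = 0.01662.
So ω* = 2/1.01662 = 1.9673 (Young).
ρ_SOR = ω* − 1 ≈ 0.9673.

ρ_SOR = 0.9673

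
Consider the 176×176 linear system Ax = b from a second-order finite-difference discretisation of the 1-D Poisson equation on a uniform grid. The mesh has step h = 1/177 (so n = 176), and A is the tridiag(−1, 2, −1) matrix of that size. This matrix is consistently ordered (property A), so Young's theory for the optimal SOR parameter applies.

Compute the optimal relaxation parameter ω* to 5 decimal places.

ω* = 1.96512

ρ_J = max_k |cos(kπ/177)| = cos(π/177) = 0.99984
√(1−ρ_J²) simplifies to sin(π/177) = 0.017748.
So ω* = 2/1.017748 = 1.96512 (Young).
Hence ρ(B_{ω*}) = 1.96512 − 1 = 0.96512.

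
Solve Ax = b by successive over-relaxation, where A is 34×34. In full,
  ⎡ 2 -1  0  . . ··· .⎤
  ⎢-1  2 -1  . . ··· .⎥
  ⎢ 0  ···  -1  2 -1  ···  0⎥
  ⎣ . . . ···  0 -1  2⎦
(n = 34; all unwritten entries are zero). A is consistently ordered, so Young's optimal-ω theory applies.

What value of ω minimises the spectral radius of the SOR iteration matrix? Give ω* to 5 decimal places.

ω* = 1.83547

n=34: λ(B_J) = 1 − λ(A)/2 = cos(kπ/35); k=1 gives ρ_J = 0.99597.
√(1−ρ_J²) = |sin(π/35)| = 0.089639
Young: ω* = 2/(1+√(1−ρ_J²)) = 2/(1+0.089639) = 2/1.089639 = 1.83547.
ρ(B_{ω*}) = ω*−1 = 0.83547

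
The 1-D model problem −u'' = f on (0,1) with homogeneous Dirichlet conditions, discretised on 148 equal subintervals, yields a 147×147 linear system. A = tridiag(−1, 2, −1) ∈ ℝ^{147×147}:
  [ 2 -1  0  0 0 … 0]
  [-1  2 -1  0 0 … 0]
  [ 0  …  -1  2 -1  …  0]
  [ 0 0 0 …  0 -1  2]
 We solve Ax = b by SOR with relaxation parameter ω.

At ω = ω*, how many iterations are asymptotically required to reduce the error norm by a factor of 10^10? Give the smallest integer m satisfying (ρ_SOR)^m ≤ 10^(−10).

[ρ_J] n=147: ρ(B_J) = cos(π/(n+1)) = cos(π/148) = 0.9997747.
√(1−ρ_J²) = |sin(π/148)| = 0.0212254
Then 2/(1+√(1−ρ_J²)) = 2/(1+0.0212254); ω* = 2/1.0212254 = 1.9584315.
[ρ_SOR] ω* − 1 = 0.9584315.
For 10 digits: m = 10·ln10 / (−ln 0.9584315) = 23.0259/0.0424572 = 542.332; round up → m = 543.

m = 543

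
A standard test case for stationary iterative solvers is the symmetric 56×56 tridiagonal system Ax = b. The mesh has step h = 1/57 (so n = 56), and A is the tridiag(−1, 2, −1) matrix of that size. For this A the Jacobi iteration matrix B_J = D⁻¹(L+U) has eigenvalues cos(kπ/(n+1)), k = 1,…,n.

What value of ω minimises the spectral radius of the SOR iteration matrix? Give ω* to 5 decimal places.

ω* = 1.89558

n=56: λ(B_J) = 1 − λ(A)/2 = cos(kπ/57); k=1 gives ρ_J = 0.99848.
√(1−ρ_J²) = |sin(π/57)| = 0.055088
So ω* = 2/1.055088 = 1.89558 (Young).
and ρ(B_{ω*}) = 1.89558 − 1 = 0.89558.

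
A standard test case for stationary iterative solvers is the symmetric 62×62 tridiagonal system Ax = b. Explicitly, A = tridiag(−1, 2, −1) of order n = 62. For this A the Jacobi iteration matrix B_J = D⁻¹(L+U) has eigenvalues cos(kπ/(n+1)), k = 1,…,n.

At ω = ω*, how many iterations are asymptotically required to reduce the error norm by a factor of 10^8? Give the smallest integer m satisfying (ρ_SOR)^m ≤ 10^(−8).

ρ_J = max_k |cos(kπ/63)| = cos(π/63) = 0.9987569
root = sin(π/63) = 0.0498459  (since 1−cos² = sin²).
So ω* = 2/1.0498459 = 1.9050415 (Young).
and ρ(B_{ω*}) = 1.9050415 − 1 = 0.9050415.
(0.9050415)^m ≤ 10^{−8}  ⇒  m·ln(0.9050415) ≤ −8·ln10  ⇒  m ≥ 184.623  ⇒  m = 185

m = 185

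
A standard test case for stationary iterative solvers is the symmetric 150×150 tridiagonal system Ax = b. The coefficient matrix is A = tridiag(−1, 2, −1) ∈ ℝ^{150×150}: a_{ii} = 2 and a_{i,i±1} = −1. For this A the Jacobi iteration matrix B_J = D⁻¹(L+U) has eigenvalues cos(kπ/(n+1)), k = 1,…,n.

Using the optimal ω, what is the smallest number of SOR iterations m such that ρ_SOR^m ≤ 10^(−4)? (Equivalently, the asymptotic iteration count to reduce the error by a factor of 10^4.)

ρ_J = max_k |cos(kπ/151)| = cos(π/151) = 0.9997836
1 − cos²(π/151) = sin²(π/151) ⇒ √(1−ρ_J²) = sin(π/151) = 0.0208037.
Then 2/(1+√(1−ρ_J²)) = 2/(1+0.0208037); ω* = 2/1.0208037 = 1.9592405.
At ω = 1.9592405 every |λ(B_ω)| = ω−1, so ρ_SOR = 0.9592405.
4·ln10 = 9.21034; −ln(0.9592405) = 0.0416135; m = ⌈9.21034/0.0416135⌉ = ⌈221.331⌉ = 222.

m = 222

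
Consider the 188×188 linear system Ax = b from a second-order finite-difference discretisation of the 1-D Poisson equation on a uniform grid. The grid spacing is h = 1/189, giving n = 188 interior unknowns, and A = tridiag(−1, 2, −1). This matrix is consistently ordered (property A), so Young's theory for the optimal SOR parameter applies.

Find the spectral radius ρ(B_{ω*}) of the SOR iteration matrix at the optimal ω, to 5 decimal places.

With n=188, ρ(Jacobi) = cos(π/189) = 0.99986.
√(1−ρ_J²) simplifies to sin(π/189) = 0.016621.
[ω*] 2 ÷ (1 + 0.016621) = 2 ÷ 1.016621 = 1.96730.
Hence ρ(B_{ω*}) = 1.96730 − 1 = 0.96730.

ρ_SOR = 0.96730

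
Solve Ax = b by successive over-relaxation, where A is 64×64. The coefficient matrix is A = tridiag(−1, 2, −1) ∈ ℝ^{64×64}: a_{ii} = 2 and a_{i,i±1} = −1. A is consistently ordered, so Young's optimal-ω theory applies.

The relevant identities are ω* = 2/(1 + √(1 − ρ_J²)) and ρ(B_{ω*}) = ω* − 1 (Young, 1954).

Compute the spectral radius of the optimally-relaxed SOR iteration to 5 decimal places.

ρ_SOR = 0.90783

With n=64, ρ(Jacobi) = cos(π/65) = 0.99883.
√(1 − cos²(π/65)) = sin(π/65) ≈ 0.048313.
ω* = 2 / (1 + 0.048313) = 2 / 1.048313 ≈ 1.90783.
ρ_SOR = ω* − 1 ≈ 0.90783.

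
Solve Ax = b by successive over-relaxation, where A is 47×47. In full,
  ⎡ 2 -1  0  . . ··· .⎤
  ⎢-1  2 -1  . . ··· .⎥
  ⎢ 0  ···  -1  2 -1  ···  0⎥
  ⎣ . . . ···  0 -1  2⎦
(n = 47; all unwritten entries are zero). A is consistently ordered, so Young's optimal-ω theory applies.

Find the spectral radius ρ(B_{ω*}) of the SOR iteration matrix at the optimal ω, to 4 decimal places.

ρ_SOR = 0.8772

½·tridiag(1,0,1) at n=47: λ_k = cos(kπ/48); max |λ| at k=1 ⇒ ρ_J = cos(π/48) ≈ 0.9979.
1 − cos²(π/48) = sin²(π/48) ⇒ √(1−ρ_J²) = sin(π/48) = 0.06540.
Young: ω* = 2/(1+√(1−ρ_J²)) = 2/(1+0.06540) = 2/1.06540 = 1.8772.
ρ_SOR = ω* − 1 ≈ 0.8772.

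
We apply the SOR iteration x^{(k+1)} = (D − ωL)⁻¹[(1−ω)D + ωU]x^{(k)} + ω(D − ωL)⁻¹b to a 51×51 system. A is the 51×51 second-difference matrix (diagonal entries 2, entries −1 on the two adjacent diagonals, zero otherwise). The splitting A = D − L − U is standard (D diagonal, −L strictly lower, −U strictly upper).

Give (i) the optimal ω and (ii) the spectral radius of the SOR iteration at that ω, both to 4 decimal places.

ω* = 1.8861, ρ_SOR = 0.8861

B_J for the 51×51 system has eigenvalues cos(kπ/52); ρ_J = cos(π/52) = 0.9982.
√(1−ρ_J²) = |sin(π/52)| = 0.06038
Young: ω* = 2/(1+√(1−ρ_J²)) = 2/(1+0.06038) = 2/1.06038 = 1.8861.
ρ_SOR = ω* − 1 ≈ 0.8861.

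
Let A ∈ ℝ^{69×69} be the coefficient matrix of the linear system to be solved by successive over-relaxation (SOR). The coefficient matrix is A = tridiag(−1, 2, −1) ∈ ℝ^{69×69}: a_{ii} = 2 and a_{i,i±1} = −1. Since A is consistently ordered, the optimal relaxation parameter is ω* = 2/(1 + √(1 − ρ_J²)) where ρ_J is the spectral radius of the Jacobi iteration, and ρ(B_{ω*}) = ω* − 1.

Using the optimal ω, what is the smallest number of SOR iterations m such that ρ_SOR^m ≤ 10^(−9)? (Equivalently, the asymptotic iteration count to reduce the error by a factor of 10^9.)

m = 231

With n=69, ρ(Jacobi) = cos(π/70) = 0.9989931.
√(1−ρ_J²) simplifies to sin(π/70) = 0.0448648.
Young: ω* = 2/(1+√(1−ρ_J²)) = 2/(1+0.0448648) = 2/1.0448648 = 1.9141232.
At ω = 1.9141232 every |λ(B_ω)| = ω−1, so ρ_SOR = 0.9141232.
m ≥ 9·ln10 / (−ln 0.9141232) = 230.798; smallest integer m = 231.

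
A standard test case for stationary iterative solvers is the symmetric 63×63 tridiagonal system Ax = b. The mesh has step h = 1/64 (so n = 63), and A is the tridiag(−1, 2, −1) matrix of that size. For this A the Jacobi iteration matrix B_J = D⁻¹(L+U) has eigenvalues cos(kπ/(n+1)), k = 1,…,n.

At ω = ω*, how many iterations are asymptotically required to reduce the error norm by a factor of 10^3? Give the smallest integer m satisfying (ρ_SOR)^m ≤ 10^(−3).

m = 71

With n=63, ρ(Jacobi) = cos(π/64) = 0.9987955.
√(1−ρ_J²) = |sin(π/64)| = 0.0490677
ω* = 2/(1+0.0490677) = 1.9064547
ρ_SOR = ω* − 1 ≈ 0.9064547.
m ≥ 3·ln10 / (−ln 0.9064547) = 70.334; smallest integer m = 71.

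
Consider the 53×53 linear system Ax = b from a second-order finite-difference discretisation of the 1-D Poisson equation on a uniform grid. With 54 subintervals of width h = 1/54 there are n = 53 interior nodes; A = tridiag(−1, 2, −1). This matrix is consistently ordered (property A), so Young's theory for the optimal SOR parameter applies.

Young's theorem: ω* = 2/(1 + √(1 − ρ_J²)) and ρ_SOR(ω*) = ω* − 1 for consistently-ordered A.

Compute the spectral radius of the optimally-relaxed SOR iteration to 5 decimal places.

ρ_SOR = 0.89010

ρ_J = max_k |cos(kπ/54)| = cos(π/54) = 0.99831
√(1−ρ_J²) = |sin(π/54)| = 0.058145
Young: ω* = 2/(1+√(1−ρ_J²)) = 2/(1+0.058145) = 2/1.058145 = 1.89010.
ρ(B_{ω*}) = ω*−1 = 0.89010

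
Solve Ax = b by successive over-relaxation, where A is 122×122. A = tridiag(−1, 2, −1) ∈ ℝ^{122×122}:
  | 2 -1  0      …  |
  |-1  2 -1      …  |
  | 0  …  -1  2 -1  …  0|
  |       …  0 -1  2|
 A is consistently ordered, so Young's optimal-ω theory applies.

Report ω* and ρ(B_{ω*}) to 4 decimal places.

ω* = 1.9502, ρ_SOR = 0.9502

[ρ_J] n=122: ρ(B_J) = cos(π/(n+1)) = cos(π/123) = 0.9997.
root = sin(π/123) = 0.02554  (since 1−cos² = sin²).
ω* = 2 / (1 + 0.02554) = 2 / 1.02554 ≈ 1.9502.
ρ_SOR = ω* − 1 ≈ 0.9502.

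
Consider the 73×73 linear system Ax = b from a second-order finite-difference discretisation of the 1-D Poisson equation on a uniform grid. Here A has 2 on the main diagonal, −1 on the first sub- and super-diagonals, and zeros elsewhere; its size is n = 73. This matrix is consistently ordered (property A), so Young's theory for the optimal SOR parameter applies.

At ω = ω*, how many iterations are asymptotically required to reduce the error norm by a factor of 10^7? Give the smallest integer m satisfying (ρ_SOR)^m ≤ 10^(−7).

ρ_J = max_k |cos(kπ/74)| = cos(π/74) = 0.9990990
√(1 − cos²(π/74)) = sin(π/74) ≈ 0.0424412.
ω* = 2/(1+0.0424412) = 1.9185734
and ρ(B_{ω*}) = 1.9185734 − 1 = 0.9185734.
For 7 digits: m = 7·ln10 / (−ln 0.9185734) = 16.1181/0.0849335 = 189.773; round up → m = 190.

m = 190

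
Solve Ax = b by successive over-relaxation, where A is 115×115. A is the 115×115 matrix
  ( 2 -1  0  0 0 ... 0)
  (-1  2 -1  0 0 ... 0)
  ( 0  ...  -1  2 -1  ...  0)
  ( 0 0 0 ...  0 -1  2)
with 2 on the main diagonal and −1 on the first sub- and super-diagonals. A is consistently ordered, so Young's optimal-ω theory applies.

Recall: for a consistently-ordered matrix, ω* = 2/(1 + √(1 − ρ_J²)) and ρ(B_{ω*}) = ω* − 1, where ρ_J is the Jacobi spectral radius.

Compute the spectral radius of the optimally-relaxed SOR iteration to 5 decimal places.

n=115: λ(B_J) = 1 − λ(A)/2 = cos(kπ/116); k=1 gives ρ_J = 0.99963.
√(1 − cos²(π/116)) = sin(π/116) ≈ 0.027079.
ω* = 2 / (1 + 0.027079) = 2 / 1.027079 ≈ 1.94727.
Hence ρ(B_{ω*}) = 1.94727 − 1 = 0.94727.

ρ_SOR = 0.94727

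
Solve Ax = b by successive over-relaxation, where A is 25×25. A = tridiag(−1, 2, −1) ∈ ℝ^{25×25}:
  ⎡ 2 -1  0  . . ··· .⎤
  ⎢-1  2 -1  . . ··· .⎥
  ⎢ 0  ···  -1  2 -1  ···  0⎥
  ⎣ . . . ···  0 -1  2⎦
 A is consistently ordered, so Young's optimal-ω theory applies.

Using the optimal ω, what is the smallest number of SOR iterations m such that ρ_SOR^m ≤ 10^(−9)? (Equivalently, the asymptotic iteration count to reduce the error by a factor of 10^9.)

m = 86

With n=25, ρ(Jacobi) = cos(π/26) = 0.9927089.
√(1−ρ_J²) simplifies to sin(π/26) = 0.1205367.
ω* = 2/(1 + 0.1205367) = 2/1.1205367 = 1.7848590.
[ρ_SOR] ω* − 1 = 0.7848590.
(0.7848590)^m ≤ 10^{−9}  ⇒  m·ln(0.7848590) ≤ −9·ln10  ⇒  m ≥ 85.545  ⇒  m = 86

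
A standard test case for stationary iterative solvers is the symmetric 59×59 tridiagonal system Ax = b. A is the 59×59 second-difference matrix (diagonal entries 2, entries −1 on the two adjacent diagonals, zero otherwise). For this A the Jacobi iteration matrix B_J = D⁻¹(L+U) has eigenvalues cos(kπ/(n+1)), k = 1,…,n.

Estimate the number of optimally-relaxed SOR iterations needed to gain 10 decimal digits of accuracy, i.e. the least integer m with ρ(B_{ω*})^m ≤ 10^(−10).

m = 220

[ρ_J] n=59: ρ(B_J) = cos(π/(n+1)) = cos(π/60) = 0.9986295.
√(1 − cos²(π/60)) = sin(π/60) ≈ 0.0523360.
Then 2/(1+√(1−ρ_J²)) = 2/(1+0.0523360); ω* = 2/1.0523360 = 1.9005337.
At ω = 1.9005337 every |λ(B_ω)| = ω−1, so ρ_SOR = 0.9005337.
Need (0.9005337)^m ≤ 10^(−10): m ≥ 10·ln10/|ln 0.9005337| = 23.0259/0.104768 = 219.780 ⇒ m = 220.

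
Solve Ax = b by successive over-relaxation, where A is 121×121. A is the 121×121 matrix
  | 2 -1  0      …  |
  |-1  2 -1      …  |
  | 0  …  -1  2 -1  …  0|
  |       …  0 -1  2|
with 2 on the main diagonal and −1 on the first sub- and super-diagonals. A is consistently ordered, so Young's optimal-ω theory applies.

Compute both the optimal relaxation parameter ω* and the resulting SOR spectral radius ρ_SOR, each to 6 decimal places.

With n=121, ρ(Jacobi) = cos(π/122) = 0.999668.
1 − cos²(π/122) = sin²(π/122) ⇒ √(1−ρ_J²) = sin(π/122) = 0.0257479.
ω* = 2/(1 + 0.0257479) = 2/1.0257479 = 1.949797.
and ρ(B_{ω*}) = 1.949797 − 1 = 0.949797.

ω* = 1.949797, ρ_SOR = 0.949797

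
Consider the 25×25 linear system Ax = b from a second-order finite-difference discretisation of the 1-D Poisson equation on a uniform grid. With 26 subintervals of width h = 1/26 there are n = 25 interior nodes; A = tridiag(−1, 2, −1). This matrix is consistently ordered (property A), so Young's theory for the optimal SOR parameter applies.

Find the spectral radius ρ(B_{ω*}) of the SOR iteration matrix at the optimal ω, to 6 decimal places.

ρ_J = max_k |cos(kπ/26)| = cos(π/26) = 0.992709
1 − cos²(π/26) = sin²(π/26) ⇒ √(1−ρ_J²) = sin(π/26) = 0.1205367.
Then 2/(1+√(1−ρ_J²)) = 2/(1+0.1205367); ω* = 2/1.1205367 = 1.784859.
and ρ(B_{ω*}) = 1.784859 − 1 = 0.784859.

ρ_SOR = 0.784859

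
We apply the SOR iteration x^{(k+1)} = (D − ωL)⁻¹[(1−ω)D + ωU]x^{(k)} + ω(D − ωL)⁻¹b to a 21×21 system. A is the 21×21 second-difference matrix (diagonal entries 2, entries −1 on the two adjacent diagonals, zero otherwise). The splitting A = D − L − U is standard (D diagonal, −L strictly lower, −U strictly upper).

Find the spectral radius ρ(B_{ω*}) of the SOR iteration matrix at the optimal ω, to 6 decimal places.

[ρ_J] n=21: ρ(B_J) = cos(π/(n+1)) = cos(π/22) = 0.989821.
root = sin(π/22) = 0.1423148  (since 1−cos² = sin²).
So ω* = 2/1.1423148 = 1.750831 (Young).
ρ(B_{ω*}) = ω*−1 = 0.750831

ρ_SOR = 0.750831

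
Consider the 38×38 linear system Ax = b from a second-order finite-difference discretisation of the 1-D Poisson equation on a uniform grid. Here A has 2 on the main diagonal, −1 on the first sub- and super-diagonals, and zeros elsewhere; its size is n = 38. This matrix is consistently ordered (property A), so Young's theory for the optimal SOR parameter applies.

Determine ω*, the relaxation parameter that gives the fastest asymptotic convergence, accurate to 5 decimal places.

ω* = 1.85105

½·tridiag(1,0,1) at n=38: λ_k = cos(kπ/39); max |λ| at k=1 ⇒ ρ_J = cos(π/39) ≈ 0.99676.
√(1−ρ_J²) simplifies to sin(π/39) = 0.080467.
[ω*] 2 ÷ (1 + 0.080467) = 2 ÷ 1.080467 = 1.85105.
At ω = 1.85105 every |λ(B_ω)| = ω−1, so ρ_SOR = 0.85105.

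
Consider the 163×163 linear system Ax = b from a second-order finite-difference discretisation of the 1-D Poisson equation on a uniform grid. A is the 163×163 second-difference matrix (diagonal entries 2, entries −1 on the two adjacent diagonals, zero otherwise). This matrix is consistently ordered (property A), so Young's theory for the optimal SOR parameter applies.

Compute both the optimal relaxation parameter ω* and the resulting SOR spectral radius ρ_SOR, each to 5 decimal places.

ω* = 1.96241, ρ_SOR = 0.96241

n=163: λ(B_J) = 1 − λ(A)/2 = cos(kπ/164); k=1 gives ρ_J = 0.99982.
1 − cos²(π/164) = sin²(π/164) ⇒ √(1−ρ_J²) = sin(π/164) = 0.019155.
[ω*] 2 ÷ (1 + 0.019155) = 2 ÷ 1.019155 = 1.96241.
and ρ(B_{ω*}) = 1.96241 − 1 = 0.96241.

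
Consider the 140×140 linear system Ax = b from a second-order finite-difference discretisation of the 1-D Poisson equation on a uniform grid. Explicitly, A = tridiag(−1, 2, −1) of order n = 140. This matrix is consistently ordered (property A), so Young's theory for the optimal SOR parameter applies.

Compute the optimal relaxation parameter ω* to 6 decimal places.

spectrum of D⁻¹(L+U) = {cos(kπ/141) : 1≤k≤140}; ρ_J = cos(π/141) = 0.999752.
1 − cos²(π/141) = sin²(π/141) ⇒ √(1−ρ_J²) = sin(π/141) = 0.0222790.
So ω* = 2/1.0222790 = 1.956413 (Young).
ρ_SOR = ω* − 1 ≈ 0.956413.

ω* = 1.956413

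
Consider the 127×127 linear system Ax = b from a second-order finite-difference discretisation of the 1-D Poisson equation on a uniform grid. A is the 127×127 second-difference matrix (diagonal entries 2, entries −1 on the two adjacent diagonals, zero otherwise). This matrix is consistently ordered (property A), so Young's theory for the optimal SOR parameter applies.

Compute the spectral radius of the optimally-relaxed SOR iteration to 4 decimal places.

spectrum of D⁻¹(L+U) = {cos(kπ/128) : 1≤k≤127}; ρ_J = cos(π/128) = 0.9997.
√(1−ρ_J²) simplifies to sin(π/128) = 0.02454.
[ω*] 2 ÷ (1 + 0.02454) = 2 ÷ 1.02454 = 1.9521.
[ρ_SOR] ω* − 1 = 0.9521.

ρ_SOR = 0.9521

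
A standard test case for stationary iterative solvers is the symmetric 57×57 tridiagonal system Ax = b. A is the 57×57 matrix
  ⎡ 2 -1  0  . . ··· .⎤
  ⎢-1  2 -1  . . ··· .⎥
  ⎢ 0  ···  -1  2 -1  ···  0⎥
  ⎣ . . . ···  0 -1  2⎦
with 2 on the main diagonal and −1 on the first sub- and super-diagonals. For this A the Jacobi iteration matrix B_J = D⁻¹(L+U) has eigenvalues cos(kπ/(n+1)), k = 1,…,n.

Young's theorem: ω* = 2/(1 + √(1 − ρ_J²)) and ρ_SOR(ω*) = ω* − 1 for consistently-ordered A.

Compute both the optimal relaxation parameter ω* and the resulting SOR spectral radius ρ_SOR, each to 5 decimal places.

With n=57, ρ(Jacobi) = cos(π/58) = 0.99853.
√(1−ρ_J²) simplifies to sin(π/58) = 0.054139.
ω* = 2/(1+0.054139) = 1.89728
ρ(B_{ω*}) = ω*−1 = 0.89728

ω* = 1.89728, ρ_SOR = 0.89728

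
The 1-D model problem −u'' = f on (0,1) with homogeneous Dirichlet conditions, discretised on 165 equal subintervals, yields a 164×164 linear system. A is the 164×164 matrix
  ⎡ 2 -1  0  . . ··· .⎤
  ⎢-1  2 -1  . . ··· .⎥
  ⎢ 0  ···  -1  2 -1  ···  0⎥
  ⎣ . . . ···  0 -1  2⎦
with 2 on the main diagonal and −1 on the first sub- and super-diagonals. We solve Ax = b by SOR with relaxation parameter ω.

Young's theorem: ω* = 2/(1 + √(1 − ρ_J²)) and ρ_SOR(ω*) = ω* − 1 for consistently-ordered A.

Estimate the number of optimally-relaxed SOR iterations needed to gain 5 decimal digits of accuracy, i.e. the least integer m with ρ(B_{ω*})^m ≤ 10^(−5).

n=164: λ(B_J) = 1 − λ(A)/2 = cos(kπ/165); k=1 gives ρ_J = 0.9998187.
√(1−ρ_J²) = |sin(π/165)| = 0.0190388
ω* = 2/(1+0.0190388) = 1.9626338
[ρ_SOR] ω* − 1 = 0.9626338.
5·ln10 = 11.5129; −ln(0.9626338) = 0.0380822; m = ⌈11.5129/0.0380822⌉ = ⌈302.317⌉ = 303.

m = 303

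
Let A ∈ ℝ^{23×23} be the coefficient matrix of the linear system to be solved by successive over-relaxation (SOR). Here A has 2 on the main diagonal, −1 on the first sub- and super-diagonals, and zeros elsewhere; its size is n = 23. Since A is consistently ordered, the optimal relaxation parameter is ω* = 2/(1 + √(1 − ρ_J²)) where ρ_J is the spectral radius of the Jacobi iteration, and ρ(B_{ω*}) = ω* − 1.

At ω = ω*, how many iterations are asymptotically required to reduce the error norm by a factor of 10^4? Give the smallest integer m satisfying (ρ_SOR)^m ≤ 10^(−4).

[ρ_J] n=23: ρ(B_J) = cos(π/(n+1)) = cos(π/24) = 0.9914449.
√(1−ρ_J²) = |sin(π/24)| = 0.1305262
So ω* = 2/1.1305262 = 1.7690877 (Young).
and ρ(B_{ω*}) = 1.7690877 − 1 = 0.7690877.
m ≥ 4·ln10 / (−ln 0.7690877) = 35.080; smallest integer m = 36.

m = 36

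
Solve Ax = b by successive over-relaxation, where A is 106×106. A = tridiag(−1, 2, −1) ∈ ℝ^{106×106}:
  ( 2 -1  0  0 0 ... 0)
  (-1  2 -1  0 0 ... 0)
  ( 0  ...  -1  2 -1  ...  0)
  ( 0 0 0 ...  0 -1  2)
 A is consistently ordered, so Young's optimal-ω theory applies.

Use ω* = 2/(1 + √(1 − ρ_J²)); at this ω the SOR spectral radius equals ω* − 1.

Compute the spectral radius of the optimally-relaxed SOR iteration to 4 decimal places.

ρ_SOR = 0.9430

With n=106, ρ(Jacobi) = cos(π/107) = 0.9996.
√(1−ρ_J²) = |sin(π/107)| = 0.02936
ω* = 2/(1+0.02936) = 1.9430
ρ_SOR = ω* − 1 = 1.9430 − 1 = 0.9430.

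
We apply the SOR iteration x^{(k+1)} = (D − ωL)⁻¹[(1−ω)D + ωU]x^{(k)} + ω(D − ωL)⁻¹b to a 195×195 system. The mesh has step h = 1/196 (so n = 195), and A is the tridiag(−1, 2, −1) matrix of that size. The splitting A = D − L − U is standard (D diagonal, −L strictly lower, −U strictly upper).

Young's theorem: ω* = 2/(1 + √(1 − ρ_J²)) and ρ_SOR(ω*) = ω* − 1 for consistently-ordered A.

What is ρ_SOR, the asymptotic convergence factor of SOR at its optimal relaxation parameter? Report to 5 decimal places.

spectrum of D⁻¹(L+U) = {cos(kπ/196) : 1≤k≤195}; ρ_J = cos(π/196) = 0.99987.
√(1−ρ_J²) simplifies to sin(π/196) = 0.016028.
Young: ω* = 2/(1+√(1−ρ_J²)) = 2/(1+0.016028) = 2/1.016028 = 1.96845.
and ρ(B_{ω*}) = 1.96845 − 1 = 0.96845.

ρ_SOR = 0.96845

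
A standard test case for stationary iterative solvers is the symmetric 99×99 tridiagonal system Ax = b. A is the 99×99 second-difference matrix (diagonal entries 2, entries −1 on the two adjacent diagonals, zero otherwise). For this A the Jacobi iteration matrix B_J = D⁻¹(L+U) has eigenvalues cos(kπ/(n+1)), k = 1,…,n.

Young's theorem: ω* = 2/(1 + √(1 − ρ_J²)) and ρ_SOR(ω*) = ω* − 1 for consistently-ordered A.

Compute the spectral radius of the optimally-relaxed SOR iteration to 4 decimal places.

With n=99, ρ(Jacobi) = cos(π/100) = 0.9995.
√(1 − cos²(π/100)) = sin(π/100) ≈ 0.03141.
ω* = 2/(1+0.03141) = 1.9391
ρ_SOR = ω* − 1 ≈ 0.9391.

ρ_SOR = 0.9391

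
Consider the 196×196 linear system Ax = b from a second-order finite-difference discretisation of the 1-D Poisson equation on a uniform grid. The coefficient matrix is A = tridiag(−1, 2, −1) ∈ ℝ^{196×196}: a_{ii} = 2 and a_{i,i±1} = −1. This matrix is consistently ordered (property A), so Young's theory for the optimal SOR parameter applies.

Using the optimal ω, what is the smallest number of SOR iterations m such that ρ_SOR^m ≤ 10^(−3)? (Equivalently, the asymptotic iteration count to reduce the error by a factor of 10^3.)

m = 217

ρ_J = max_k |cos(kπ/197)| = cos(π/197) = 0.9998728
√(1 − cos²(π/197)) = sin(π/197) ≈ 0.0159465.
[ω*] 2 ÷ (1 + 0.0159465) = 2 ÷ 1.0159465 = 1.9686076.
[ρ_SOR] ω* − 1 = 0.9686076.
For 3 digits: m = 3·ln10 / (−ln 0.9686076) = 6.90776/0.0318957 = 216.573; round up → m = 217.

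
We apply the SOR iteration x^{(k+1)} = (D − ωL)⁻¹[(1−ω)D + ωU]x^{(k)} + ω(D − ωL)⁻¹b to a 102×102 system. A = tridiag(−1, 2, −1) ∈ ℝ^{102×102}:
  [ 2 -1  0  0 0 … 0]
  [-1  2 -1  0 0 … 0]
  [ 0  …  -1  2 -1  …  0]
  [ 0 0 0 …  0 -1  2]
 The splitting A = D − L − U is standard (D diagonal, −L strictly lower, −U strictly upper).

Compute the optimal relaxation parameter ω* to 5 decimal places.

ω* = 1.94081

With n=102, ρ(Jacobi) = cos(π/103) = 0.99953.
√(1−ρ_J²) simplifies to sin(π/103) = 0.030496.
ω* = 2/(1+0.030496) = 1.94081
At ω = 1.94081 every |λ(B_ω)| = ω−1, so ρ_SOR = 0.94081.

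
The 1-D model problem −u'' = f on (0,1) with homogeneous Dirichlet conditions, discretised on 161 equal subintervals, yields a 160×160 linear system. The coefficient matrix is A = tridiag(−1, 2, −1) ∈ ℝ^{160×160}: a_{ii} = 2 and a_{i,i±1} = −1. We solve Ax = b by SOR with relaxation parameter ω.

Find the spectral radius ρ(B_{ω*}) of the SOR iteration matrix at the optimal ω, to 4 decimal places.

n=160: λ(B_J) = 1 − λ(A)/2 = cos(kπ/161); k=1 gives ρ_J = 0.9998.
root = sin(π/161) = 0.01951  (since 1−cos² = sin²).
ω* = 2 / (1 + 0.01951) = 2 / 1.01951 ≈ 1.9617.
ρ(B_{ω*}) = ω*−1 = 0.9617

ρ_SOR = 0.9617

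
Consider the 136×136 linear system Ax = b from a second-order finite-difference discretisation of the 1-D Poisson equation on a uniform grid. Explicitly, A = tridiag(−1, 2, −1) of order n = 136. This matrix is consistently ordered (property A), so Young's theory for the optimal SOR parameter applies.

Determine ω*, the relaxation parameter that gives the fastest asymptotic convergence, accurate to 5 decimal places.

ρ_J = max_k |cos(kπ/137)| = cos(π/137) = 0.99974
root = sin(π/137) = 0.022929  (since 1−cos² = sin²).
ω* = 2/(1+0.022929) = 1.95517
and ρ(B_{ω*}) = 1.95517 − 1 = 0.95517.

ω* = 1.95517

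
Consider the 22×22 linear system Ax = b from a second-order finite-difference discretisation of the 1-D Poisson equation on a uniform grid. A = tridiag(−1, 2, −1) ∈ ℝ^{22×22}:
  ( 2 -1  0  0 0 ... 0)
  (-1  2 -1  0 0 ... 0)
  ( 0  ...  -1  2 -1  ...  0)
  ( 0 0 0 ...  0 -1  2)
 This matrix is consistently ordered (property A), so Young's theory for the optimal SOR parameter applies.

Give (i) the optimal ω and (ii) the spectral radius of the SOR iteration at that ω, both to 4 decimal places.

ω* = 1.7603, ρ_SOR = 0.7603

½·tridiag(1,0,1) at n=22: λ_k = cos(kπ/23); max |λ| at k=1 ⇒ ρ_J = cos(π/23) ≈ 0.9907.
√(1−ρ_J²) simplifies to sin(π/23) = 0.13617.
ω* = 2 / (1 + 0.13617) = 2 / 1.13617 ≈ 1.7603.
ρ(B_{ω*}) = ω*−1 = 0.7603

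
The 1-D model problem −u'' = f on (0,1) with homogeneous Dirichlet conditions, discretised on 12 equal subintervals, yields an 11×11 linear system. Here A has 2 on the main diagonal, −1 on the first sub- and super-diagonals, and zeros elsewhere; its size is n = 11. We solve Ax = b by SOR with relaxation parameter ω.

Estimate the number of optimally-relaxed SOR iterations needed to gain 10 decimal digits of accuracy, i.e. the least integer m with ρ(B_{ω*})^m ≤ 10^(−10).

m = 44

n=11: λ(B_J) = 1 − λ(A)/2 = cos(kπ/12); k=1 gives ρ_J = 0.9659258.
√(1−ρ_J²) simplifies to sin(π/12) = 0.2588190.
ω* = 2/(1 + 0.2588190) = 2/1.2588190 = 1.5887908.
ρ_SOR = ω* − 1 = 1.5887908 − 1 = 0.5887908.
(0.5887908)^m ≤ 10^{−10}  ⇒  m·ln(0.5887908) ≤ −10·ln10  ⇒  m ≥ 43.471  ⇒  m = 44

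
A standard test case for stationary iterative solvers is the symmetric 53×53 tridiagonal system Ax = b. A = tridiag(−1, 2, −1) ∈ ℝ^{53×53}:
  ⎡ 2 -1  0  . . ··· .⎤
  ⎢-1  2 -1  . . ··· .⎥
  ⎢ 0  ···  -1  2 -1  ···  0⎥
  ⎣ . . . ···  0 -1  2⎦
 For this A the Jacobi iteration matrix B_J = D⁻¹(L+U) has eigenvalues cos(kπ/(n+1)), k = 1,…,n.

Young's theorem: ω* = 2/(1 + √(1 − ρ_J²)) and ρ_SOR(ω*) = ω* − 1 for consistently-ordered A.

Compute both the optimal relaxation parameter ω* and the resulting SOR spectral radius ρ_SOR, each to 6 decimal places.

ω* = 1.890100, ρ_SOR = 0.890100

[ρ_J] n=53: ρ(B_J) = cos(π/(n+1)) = cos(π/54) = 0.998308.
√(1 − cos²(π/54)) = sin(π/54) ≈ 0.0581448.
So ω* = 2/1.0581448 = 1.890100 (Young).
At ω = 1.890100 every |λ(B_ω)| = ω−1, so ρ_SOR = 0.890100.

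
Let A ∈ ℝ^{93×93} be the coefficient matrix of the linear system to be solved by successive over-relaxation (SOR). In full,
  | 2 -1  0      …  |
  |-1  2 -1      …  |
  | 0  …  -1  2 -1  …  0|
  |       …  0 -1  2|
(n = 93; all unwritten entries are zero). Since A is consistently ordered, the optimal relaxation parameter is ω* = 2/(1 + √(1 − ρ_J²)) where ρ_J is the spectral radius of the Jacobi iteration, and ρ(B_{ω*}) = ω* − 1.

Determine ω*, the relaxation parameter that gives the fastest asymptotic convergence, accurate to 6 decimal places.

ω* = 1.935331

½·tridiag(1,0,1) at n=93: λ_k = cos(kπ/94); max |λ| at k=1 ⇒ ρ_J = cos(π/94) ≈ 0.999442.
√(1−ρ_J²) = |sin(π/94)| = 0.0334150
ω* = 2/(1 + 0.0334150) = 2/1.0334150 = 1.935331.
ρ_SOR = ω* − 1 = 1.935331 − 1 = 0.935331.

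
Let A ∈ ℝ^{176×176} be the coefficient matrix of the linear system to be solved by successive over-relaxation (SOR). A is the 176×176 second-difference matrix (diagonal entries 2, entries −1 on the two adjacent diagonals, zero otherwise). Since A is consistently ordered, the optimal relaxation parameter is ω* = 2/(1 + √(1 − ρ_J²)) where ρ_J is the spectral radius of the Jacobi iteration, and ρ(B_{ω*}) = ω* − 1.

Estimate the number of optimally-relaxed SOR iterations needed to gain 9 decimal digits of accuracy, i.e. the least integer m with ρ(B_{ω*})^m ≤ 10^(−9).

m = 584

spectrum of D⁻¹(L+U) = {cos(kπ/177) : 1≤k≤176}; ρ_J = cos(π/177) = 0.9998425.
√(1 − cos²(π/177)) = sin(π/177) ≈ 0.0177482.
Then 2/(1+√(1−ρ_J²)) = 2/(1+0.0177482); ω* = 2/1.0177482 = 1.9651226.
[ρ_SOR] ω* − 1 = 0.9651226.
Need (0.9651226)^m ≤ 10^(−9): m ≥ 9·ln10/|ln 0.9651226| = 20.7233/0.0355001 = 583.753 ⇒ m = 584.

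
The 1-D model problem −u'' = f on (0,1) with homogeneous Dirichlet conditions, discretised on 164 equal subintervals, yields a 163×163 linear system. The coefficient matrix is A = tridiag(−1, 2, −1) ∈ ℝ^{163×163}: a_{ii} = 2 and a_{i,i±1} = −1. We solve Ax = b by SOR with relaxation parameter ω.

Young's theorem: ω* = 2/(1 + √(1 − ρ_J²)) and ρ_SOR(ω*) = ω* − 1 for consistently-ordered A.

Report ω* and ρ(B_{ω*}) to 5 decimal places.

ω* = 1.96241, ρ_SOR = 0.96241

B_J for the 163×163 system has eigenvalues cos(kπ/164); ρ_J = cos(π/164) = 0.99982.
1 − cos²(π/164) = sin²(π/164) ⇒ √(1−ρ_J²) = sin(π/164) = 0.019155.
ω* = 2/(1 + 0.019155) = 2/1.019155 = 1.96241.
At ω = 1.96241 every |λ(B_ω)| = ω−1, so ρ_SOR = 0.96241.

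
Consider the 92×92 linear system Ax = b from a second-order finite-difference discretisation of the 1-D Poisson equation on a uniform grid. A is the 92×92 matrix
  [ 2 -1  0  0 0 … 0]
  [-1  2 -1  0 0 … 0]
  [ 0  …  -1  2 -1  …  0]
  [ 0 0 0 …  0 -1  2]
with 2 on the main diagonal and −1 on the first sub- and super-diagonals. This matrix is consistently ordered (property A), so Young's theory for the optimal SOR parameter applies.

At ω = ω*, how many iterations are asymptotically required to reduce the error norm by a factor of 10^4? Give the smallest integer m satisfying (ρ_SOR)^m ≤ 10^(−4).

m = 137

ρ_J = max_k |cos(kπ/93)| = cos(π/93) = 0.9994295
√(1−ρ_J²) = |sin(π/93)| = 0.0337741
ω* = 2/(1 + 0.0337741) = 2/1.0337741 = 1.9346586.
Hence ρ(B_{ω*}) = 1.9346586 − 1 = 0.9346586.
4·ln10 = 9.21034; −ln(0.9346586) = 0.067574; m = ⌈9.21034/0.067574⌉ = ⌈136.300⌉ = 137.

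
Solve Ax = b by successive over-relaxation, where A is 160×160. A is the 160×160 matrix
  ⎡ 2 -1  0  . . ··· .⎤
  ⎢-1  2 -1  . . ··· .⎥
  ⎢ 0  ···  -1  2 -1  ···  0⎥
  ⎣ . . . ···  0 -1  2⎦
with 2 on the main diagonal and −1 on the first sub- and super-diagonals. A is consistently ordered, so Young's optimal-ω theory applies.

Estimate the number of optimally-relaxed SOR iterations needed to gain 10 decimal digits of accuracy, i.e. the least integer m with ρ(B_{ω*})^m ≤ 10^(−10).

m = 590

n=160: λ(B_J) = 1 − λ(A)/2 = cos(kπ/161); k=1 gives ρ_J = 0.9998096.
√(1−ρ_J²) simplifies to sin(π/161) = 0.0195118.
[ω*] 2 ÷ (1 + 0.0195118) = 2 ÷ 1.0195118 = 1.9617232.
[ρ_SOR] ω* − 1 = 0.9617232.
ρ_SOR^m ≤ 10^(−10) ⇔ m ≥ 10·ln10/(−ln 0.9617232) = 23.0259/0.0390286 = 589.975; m = ⌈589.975⌉ = 590.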